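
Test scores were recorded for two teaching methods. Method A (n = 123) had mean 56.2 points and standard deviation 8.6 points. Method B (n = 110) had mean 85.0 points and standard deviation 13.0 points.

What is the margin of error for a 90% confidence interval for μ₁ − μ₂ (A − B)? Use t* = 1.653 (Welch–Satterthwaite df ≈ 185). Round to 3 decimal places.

2.417

Per-group SEs: s₁/√n₁ = 8.6/√123 = 0.7754, s₂/√n₂ = 13.0/√110 = 1.2395.
Unpooled SE of the difference: √(0.60124516 + 1.53636025) = 1.4621.
Margin of error = t* · SE = 1.653 × 1.4621 = 2.4169.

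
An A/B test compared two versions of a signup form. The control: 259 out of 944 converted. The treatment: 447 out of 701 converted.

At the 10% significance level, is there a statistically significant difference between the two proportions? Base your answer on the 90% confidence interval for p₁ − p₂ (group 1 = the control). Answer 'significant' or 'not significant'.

significant

First, p̂₁ = 259/944 = 0.2744; p̂₂ = 447/701 = 0.6377.
The two standard errors are √(0.2744×0.7256/944) = 0.01452 and √(0.6377×0.3623/701) = 0.01815.
Because the samples are independent, SE_diff = √(0.01452² + 0.01815²) = 0.02324.
Using z* = 1.645 for 90%, ME = 1.645 × 0.02324 = 0.03823.
p̂₁ − p̂₂ = -0.3633; interval -0.3633 ± 0.03823 gives (-0.40153, -0.32507).
The interval (-0.40153, -0.32507) does not contain 0, so the difference is significant.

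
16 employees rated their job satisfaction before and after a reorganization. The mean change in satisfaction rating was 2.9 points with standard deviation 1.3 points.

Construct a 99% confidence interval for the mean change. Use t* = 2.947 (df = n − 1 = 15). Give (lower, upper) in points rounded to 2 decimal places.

This is a matched-pairs design, so SE = s_d/√n = 1.3/√16 = 0.3250.
Margin = 2.947 × 0.3250 = 0.9578; the interval is 2.9 ± 0.9578 = (1.94, 3.86).

(1.94, 3.86)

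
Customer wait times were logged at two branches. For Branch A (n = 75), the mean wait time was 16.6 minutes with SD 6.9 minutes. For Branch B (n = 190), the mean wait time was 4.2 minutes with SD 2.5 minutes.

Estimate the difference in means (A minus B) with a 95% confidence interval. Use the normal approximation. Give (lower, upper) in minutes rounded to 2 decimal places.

(10.80, 14.00)

SE₁ = s₁/√n₁ = 6.9/√75 = 0.7967; SE₂ = 2.5/√190 = 0.1814.
Independent samples, unequal variances: SE_diff = √(SE₁² + SE₂²) = √(0.63473089 + 0.03290596) = 0.8171.
z* = 1.960, so margin of error = 1.960 × 0.8171 = 1.6015.
Difference in means = 16.6 − 4.2 = 12.4000.
12.4000 ± 1.6015 → (10.80, 14.00).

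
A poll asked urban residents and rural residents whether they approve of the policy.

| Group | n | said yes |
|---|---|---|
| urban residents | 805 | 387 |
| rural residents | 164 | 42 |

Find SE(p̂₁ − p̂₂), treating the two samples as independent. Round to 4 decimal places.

0.0384

p̂₁ = 387/805 = 0.4807 and p̂₂ = 42/164 = 0.2561.
SE₁ = √(p̂₁(1−p̂₁)/n₁) = √(0.4807·0.5193/805) = 0.01761; SE₂ = √(0.2561·0.7439/164) = 0.03408.
Independent samples: SE of the difference = √(SE₁² + SE₂²) = √(0.0003101121 + 0.0011614464) = 0.03836.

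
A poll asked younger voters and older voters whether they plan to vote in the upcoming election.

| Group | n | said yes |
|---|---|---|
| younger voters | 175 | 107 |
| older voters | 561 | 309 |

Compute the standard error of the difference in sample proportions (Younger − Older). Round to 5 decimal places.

Sample proportions: 107/175 = 0.6114, 309/561 = 0.5508.
Each SE is √(p̂(1−p̂)/n): √(0.6114·0.3886/175) = 0.03685 and √(0.5508·0.4492/561) = 0.02100.
SE(p̂₁ − p̂₂) = √(SE₁² + SE₂²) = √(0.0013579225 + 0.000441) = 0.04241, since the two samples are independent.

0.04241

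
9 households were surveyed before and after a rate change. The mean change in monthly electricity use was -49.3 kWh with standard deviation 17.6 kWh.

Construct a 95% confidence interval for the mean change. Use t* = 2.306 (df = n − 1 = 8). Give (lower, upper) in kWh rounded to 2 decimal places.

Paired design: SE = s_d/√n = 17.6/√9 = 5.8667.
t* = 2.306; margin of error = 2.306 × 5.8667 = 13.5286.
-49.3 ± 13.5286 → (-62.83, -35.77).

(-62.83, -35.77)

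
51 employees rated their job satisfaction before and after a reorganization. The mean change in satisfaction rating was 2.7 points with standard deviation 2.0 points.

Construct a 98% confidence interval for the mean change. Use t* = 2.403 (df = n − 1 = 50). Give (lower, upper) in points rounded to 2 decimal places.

Paired design: SE = s_d/√n = 2.0/√51 = 0.2801.
t* = 2.403; margin of error = 2.403 × 0.2801 = 0.6731.
2.7 ± 0.6731 → (2.03, 3.37).

(2.03, 3.37)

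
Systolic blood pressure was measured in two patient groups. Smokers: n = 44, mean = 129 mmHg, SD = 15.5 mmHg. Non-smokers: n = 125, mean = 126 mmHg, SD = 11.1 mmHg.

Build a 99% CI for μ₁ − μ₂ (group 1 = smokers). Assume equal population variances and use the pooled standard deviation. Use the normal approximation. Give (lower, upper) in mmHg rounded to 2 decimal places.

(-2.59, 8.59)

Pooled variance s_p² = [43·15.5² + 124·11.1²] / (44+125−2) = 153.3460, so s_p = 12.3833.
SE_diff = s_p·√(1/n₁ + 1/n₂) = 12.3833·√(1/44 + 1/125) = 2.1707.
z* = 2.576; margin = 2.576 × 2.1707 = 5.5917.
Difference = 129 − 126 = 3.0000.
3.0000 ± 5.5917 → (-2.59, 8.59).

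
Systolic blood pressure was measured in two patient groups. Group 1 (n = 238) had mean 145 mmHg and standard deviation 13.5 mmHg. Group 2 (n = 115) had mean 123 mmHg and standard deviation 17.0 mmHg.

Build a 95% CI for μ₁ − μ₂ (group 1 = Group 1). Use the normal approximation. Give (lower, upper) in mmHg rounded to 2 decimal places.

Standard errors of each mean: 13.5/√238 = 0.8751 and 17.0/√115 = 1.5853.
SE(x̄₁ − x̄₂) = √(0.8751² + 1.5853²) = 1.8108 for independent samples with unequal variances.
With z* = 1.960, the margin is 1.960 × 1.8108 = 3.5492.
x̄₁ − x̄₂ = 145 − 123 = 22.0000; the interval is 22.0000 ± 3.5492 = (18.45, 25.55).

(18.45, 25.55)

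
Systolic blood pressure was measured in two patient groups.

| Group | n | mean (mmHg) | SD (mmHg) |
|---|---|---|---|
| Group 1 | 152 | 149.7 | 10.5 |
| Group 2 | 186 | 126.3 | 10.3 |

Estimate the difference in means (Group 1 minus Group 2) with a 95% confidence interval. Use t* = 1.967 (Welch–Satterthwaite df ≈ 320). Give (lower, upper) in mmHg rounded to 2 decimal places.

Per-group SEs: s₁/√n₁ = 10.5/√152 = 0.8517, s₂/√n₂ = 10.3/√186 = 0.7552.
Unpooled SE of the difference: √(0.72539289 + 0.57032704) = 1.1383.
Margin of error = t* · SE = 1.967 × 1.1383 = 2.2390.
x̄₁ − x̄₂ = 149.7 − 126.3 = 23.4000.
CI: 23.4000 ± 2.2390 = (21.16, 25.64).

(21.16, 25.64)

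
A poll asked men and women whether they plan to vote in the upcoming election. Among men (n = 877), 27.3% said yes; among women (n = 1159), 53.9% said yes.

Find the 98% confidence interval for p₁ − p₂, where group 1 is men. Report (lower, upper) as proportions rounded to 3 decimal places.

SE₁ = √(p̂₁(1−p̂₁)/n₁) = √(0.2730·0.7270/877) = 0.01504; SE₂ = √(0.5390·0.4610/1159) = 0.01464.
Independent samples: SE of the difference = √(SE₁² + SE₂²) = √(0.0002262016 + 0.0002143296) = 0.02099.
z* for 98% confidence is 2.326, so the margin of error is 2.326 × 0.02099 = 0.04882.
Point estimate p̂₁ − p̂₂ = 0.2730 − 0.5390 = -0.2660.
-0.2660 ± 0.04882 → (-0.315, -0.217).

(-0.315, -0.217)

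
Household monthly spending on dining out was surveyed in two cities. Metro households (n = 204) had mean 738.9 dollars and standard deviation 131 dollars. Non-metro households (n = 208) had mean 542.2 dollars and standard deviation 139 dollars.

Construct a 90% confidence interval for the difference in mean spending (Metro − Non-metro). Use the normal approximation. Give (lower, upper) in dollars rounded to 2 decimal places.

Per-group SEs: s₁/√n₁ = 131/√204 = 9.1718, s₂/√n₂ = 139/√208 = 9.6379.
Unpooled SE of the difference: √(84.12191524 + 92.88911641) = 13.3045.
Margin of error = z* · SE = 1.645 × 13.3045 = 21.8859.
x̄₁ − x̄₂ = 738.9 − 542.2 = 196.7000.
CI: 196.7000 ± 21.8859 = (174.81, 218.59).

(174.81, 218.59)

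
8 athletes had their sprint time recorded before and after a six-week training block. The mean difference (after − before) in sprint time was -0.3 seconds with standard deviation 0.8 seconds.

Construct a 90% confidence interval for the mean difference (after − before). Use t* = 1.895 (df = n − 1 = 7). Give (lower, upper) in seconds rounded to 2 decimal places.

This is a matched-pairs design, so SE = s_d/√n = 0.8/√8 = 0.2828.
Margin = 1.895 × 0.2828 = 0.5359; the interval is -0.3 ± 0.5359 = (-0.84, 0.24).

(-0.84, 0.24)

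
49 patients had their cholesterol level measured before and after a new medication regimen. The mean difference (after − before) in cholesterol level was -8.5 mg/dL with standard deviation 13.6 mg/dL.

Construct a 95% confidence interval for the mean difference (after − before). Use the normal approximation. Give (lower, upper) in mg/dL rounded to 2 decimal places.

Paired design: SE = s_d/√n = 13.6/√49 = 1.9429.
z* = 1.960; margin of error = 1.960 × 1.9429 = 3.8081.
-8.5 ± 3.8081 → (-12.31, -4.69).

(-12.31, -4.69)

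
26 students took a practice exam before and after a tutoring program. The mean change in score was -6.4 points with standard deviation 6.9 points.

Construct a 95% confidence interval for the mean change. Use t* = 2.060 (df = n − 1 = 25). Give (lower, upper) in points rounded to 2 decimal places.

This is a matched-pairs design, so SE = s_d/√n = 6.9/√26 = 1.3532.
Margin = 2.060 × 1.3532 = 2.7876; the interval is -6.4 ± 2.7876 = (-9.19, -3.61).

(-9.19, -3.61)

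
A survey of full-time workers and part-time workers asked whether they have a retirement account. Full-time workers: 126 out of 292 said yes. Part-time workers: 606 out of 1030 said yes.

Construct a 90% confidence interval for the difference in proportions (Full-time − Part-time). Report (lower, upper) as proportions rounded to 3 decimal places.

p̂₁ = 126/292 = 0.4315 and p̂₂ = 606/1030 = 0.5883.
SE₁ = √(p̂₁(1−p̂₁)/n₁) = √(0.4315·0.5685/292) = 0.02898; SE₂ = √(0.5883·0.4117/1030) = 0.01533.
Independent samples: SE of the difference = √(SE₁² + SE₂²) = √(0.0008398404 + 0.0002350089) = 0.03278.
z* for 90% confidence is 1.645, so the margin of error is 1.645 × 0.03278 = 0.05392.
Point estimate p̂₁ − p̂₂ = 0.4315 − 0.5883 = -0.1568.
-0.1568 ± 0.05392 → (-0.211, -0.103).

(-0.211, -0.103)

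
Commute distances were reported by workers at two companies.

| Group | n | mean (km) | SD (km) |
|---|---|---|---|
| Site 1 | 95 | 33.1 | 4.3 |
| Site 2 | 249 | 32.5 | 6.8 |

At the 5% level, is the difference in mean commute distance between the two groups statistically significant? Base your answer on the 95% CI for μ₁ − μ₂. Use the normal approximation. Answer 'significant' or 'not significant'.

Standard errors of each mean: 4.3/√95 = 0.4412 and 6.8/√249 = 0.4309.
SE(x̄₁ − x̄₂) = √(0.4412² + 0.4309²) = 0.6167 for independent samples with unequal variances.
With z* = 1.960, the margin is 1.960 × 0.6167 = 1.2087.
x̄₁ − x̄₂ = 33.1 − 32.5 = 0.6000; the interval is 0.6000 ± 1.2087 = (-0.6087, 1.8087).
The interval (-0.6087, 1.8087) contains 0, so the difference is not significant.

not significant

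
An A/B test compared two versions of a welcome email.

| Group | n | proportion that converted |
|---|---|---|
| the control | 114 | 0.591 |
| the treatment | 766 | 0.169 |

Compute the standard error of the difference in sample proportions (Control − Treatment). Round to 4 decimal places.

The two standard errors are √(0.5910×0.4090/114) = 0.04605 and √(0.1690×0.8310/766) = 0.01354.
Because the samples are independent, SE_diff = √(0.04605² + 0.01354²) = 0.04800.

0.0480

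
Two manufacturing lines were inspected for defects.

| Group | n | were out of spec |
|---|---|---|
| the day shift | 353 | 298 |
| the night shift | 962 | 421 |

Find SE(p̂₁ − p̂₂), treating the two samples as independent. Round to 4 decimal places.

Sample proportions: 298/353 = 0.8442, 421/962 = 0.4376.
Each SE is √(p̂(1−p̂)/n): √(0.8442·0.1558/353) = 0.01930 and √(0.4376·0.5624/962) = 0.01599.
SE(p̂₁ − p̂₂) = √(SE₁² + SE₂²) = √(0.00037249 + 0.0002556801) = 0.02506, since the two samples are independent.

0.0251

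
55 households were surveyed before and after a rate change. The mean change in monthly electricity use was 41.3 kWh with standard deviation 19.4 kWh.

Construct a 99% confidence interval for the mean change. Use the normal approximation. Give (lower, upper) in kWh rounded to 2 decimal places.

(34.56, 48.04)

Paired design: SE = s_d/√n = 19.4/√55 = 2.6159.
z* = 2.576; margin of error = 2.576 × 2.6159 = 6.7386.
41.3 ± 6.7386 → (34.56, 48.04).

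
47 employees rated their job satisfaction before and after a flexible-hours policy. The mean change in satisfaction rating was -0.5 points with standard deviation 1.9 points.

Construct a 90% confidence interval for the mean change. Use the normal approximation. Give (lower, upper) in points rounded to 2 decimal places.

(-0.96, -0.04)

Paired design: SE = s_d/√n = 1.9/√47 = 0.2771.
z* = 1.645; margin of error = 1.645 × 0.2771 = 0.4558.
-0.5 ± 0.4558 → (-0.96, -0.04).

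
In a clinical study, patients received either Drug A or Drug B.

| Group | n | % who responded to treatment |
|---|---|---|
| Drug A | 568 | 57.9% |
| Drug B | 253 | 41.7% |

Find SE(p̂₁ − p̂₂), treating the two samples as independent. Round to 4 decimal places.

0.0373

The two standard errors are √(0.5790×0.4210/568) = 0.02072 and √(0.4170×0.5830/253) = 0.03100.
Because the samples are independent, SE_diff = √(0.02072² + 0.03100²) = 0.03729.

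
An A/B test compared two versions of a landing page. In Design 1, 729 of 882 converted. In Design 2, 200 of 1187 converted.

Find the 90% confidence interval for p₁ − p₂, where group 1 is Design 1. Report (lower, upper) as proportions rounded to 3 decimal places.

First, p̂₁ = 729/882 = 0.8265; p̂₂ = 200/1187 = 0.1685.
The two standard errors are √(0.8265×0.1735/882) = 0.01275 and √(0.1685×0.8315/1187) = 0.01086.
Because the samples are independent, SE_diff = √(0.01275² + 0.01086²) = 0.01675.
Using z* = 1.645 for 90%, ME = 1.645 × 0.01675 = 0.02755.
p̂₁ − p̂₂ = 0.6580; interval 0.6580 ± 0.02755 gives (0.630, 0.686).

(0.630, 0.686)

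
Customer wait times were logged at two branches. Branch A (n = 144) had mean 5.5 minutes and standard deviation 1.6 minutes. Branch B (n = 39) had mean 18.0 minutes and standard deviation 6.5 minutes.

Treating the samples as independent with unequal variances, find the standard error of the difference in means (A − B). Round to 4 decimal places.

1.0493

Per-group SEs: s₁/√n₁ = 1.6/√144 = 0.1333, s₂/√n₂ = 6.5/√39 = 1.0408.
Unpooled SE of the difference: √(0.01776889 + 1.08326464) = 1.0493.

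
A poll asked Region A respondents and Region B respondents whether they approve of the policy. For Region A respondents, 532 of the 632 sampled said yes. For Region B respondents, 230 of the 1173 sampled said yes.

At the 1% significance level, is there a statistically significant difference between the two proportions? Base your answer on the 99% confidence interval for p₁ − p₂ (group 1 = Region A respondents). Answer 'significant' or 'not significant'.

First, p̂₁ = 532/632 = 0.8418; p̂₂ = 230/1173 = 0.1961.
The two standard errors are √(0.8418×0.1582/632) = 0.01452 and √(0.1961×0.8039/1173) = 0.01159.
Because the samples are independent, SE_diff = √(0.01452² + 0.01159²) = 0.01858.
Using z* = 2.576 for 99%, ME = 2.576 × 0.01858 = 0.04786.
p̂₁ − p̂₂ = 0.6457; interval 0.6457 ± 0.04786 gives (0.59784, 0.69356).
The interval (0.59784, 0.69356) does not contain 0, so the difference is significant.

significant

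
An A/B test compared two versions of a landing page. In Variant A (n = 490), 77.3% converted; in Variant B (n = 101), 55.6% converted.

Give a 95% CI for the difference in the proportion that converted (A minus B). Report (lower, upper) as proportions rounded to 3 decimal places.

(0.113, 0.321)

SE₁ = √(p̂₁(1−p̂₁)/n₁) = √(0.7730·0.2270/490) = 0.01892; SE₂ = √(0.5560·0.4440/101) = 0.04944.
Independent samples: SE of the difference = √(SE₁² + SE₂²) = √(0.0003579664 + 0.0024443136) = 0.05294.
z* for 95% confidence is 1.960, so the margin of error is 1.960 × 0.05294 = 0.10376.
Point estimate p̂₁ − p̂₂ = 0.7730 − 0.5560 = 0.2170.
0.2170 ± 0.10376 → (0.113, 0.321).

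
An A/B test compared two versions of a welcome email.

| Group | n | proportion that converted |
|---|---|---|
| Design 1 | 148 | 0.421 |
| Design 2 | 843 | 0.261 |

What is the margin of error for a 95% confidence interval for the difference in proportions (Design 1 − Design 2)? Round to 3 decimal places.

Each SE is √(p̂(1−p̂)/n): √(0.4210·0.5790/148) = 0.04058 and √(0.2610·0.7390/843) = 0.01513.
SE(p̂₁ − p̂₂) = √(SE₁² + SE₂²) = √(0.0016467364 + 0.0002289169) = 0.04331, since the two samples are independent.
At 95% confidence z* = 1.960; margin = 1.960 × 0.04331 = 0.08489.

0.085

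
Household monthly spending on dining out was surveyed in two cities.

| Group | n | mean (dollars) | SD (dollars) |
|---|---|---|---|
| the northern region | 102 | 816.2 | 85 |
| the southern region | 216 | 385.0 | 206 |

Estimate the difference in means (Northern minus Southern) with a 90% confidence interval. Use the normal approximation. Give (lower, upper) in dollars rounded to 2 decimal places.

Standard errors of each mean: 85/√102 = 8.4163 and 206/√216 = 14.0165.
SE(x̄₁ − x̄₂) = √(8.4163² + 14.0165²) = 16.3492 for independent samples with unequal variances.
With z* = 1.645, the margin is 1.645 × 16.3492 = 26.8944.
x̄₁ − x̄₂ = 816.2 − 385.0 = 431.2000; the interval is 431.2000 ± 26.8944 = (404.31, 458.09).

(404.31, 458.09)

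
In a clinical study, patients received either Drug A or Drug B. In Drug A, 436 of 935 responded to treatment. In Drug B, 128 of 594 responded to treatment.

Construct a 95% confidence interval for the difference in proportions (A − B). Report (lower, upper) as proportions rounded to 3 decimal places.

First, p̂₁ = 436/935 = 0.4663; p̂₂ = 128/594 = 0.2155.
The two standard errors are √(0.4663×0.5337/935) = 0.01631 and √(0.2155×0.7845/594) = 0.01687.
Because the samples are independent, SE_diff = √(0.01631² + 0.01687²) = 0.02347.
Using z* = 1.960 for 95%, ME = 1.960 × 0.02347 = 0.04600.
p̂₁ − p̂₂ = 0.2508; interval 0.2508 ± 0.04600 gives (0.205, 0.297).

(0.205, 0.297)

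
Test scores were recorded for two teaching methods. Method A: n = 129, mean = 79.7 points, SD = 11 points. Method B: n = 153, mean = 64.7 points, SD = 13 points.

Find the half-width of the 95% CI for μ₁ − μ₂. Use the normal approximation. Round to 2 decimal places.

2.80

Per-group SEs: s₁/√n₁ = 11/√129 = 0.9685, s₂/√n₂ = 13/√153 = 1.0510.
Unpooled SE of the difference: √(0.93799225 + 1.104601) = 1.4292.
Margin of error = z* · SE = 1.960 × 1.4292 = 2.8012.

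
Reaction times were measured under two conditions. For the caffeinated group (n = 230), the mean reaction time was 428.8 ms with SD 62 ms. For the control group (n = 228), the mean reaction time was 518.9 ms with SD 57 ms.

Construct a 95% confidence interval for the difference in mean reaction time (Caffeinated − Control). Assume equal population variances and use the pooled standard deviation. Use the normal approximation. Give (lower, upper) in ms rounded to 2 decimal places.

Pooled variance s_p² = [229·62² + 227·57²] / (230+228−2) = 3547.8048, so s_p = 59.5635.
SE_diff = s_p·√(1/n₁ + 1/n₂) = 59.5635·√(1/230 + 1/228) = 5.5665.
z* = 1.960; margin = 1.960 × 5.5665 = 10.9103.
Difference = 428.8 − 518.9 = -90.1000.
-90.1000 ± 10.9103 → (-101.01, -79.19).

(-101.01, -79.19)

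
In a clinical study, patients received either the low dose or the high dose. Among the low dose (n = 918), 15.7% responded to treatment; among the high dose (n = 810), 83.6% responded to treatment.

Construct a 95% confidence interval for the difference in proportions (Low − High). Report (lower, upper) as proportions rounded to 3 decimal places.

The two standard errors are √(0.1570×0.8430/918) = 0.01201 and √(0.8360×0.1640/810) = 0.01301.
Because the samples are independent, SE_diff = √(0.01201² + 0.01301²) = 0.01771.
Using z* = 1.960 for 95%, ME = 1.960 × 0.01771 = 0.03471.
p̂₁ − p̂₂ = -0.6790; interval -0.6790 ± 0.03471 gives (-0.714, -0.644).

(-0.714, -0.644)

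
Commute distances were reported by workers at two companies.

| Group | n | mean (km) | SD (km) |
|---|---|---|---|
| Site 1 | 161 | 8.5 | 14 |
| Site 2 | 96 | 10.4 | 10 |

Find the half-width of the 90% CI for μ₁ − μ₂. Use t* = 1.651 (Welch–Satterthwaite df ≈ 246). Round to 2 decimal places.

SE₁ = s₁/√n₁ = 14/√161 = 1.1034; SE₂ = 10/√96 = 1.0206.
Independent samples, unequal variances: SE_diff = √(SE₁² + SE₂²) = √(1.21749156 + 1.04162436) = 1.5030.
t* = 1.651, so margin of error = 1.651 × 1.5030 = 2.4815.

2.48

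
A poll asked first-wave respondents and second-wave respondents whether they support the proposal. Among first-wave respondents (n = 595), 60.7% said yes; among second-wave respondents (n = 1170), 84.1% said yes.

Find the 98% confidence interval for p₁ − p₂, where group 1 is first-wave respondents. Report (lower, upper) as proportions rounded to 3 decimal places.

Each SE is √(p̂(1−p̂)/n): √(0.6070·0.3930/595) = 0.02002 and √(0.8410·0.1590/1170) = 0.01069.
SE(p̂₁ − p̂₂) = √(SE₁² + SE₂²) = √(0.0004008004 + 0.0001142761) = 0.02270, since the two samples are independent.
At 98% confidence z* = 2.326; margin = 2.326 × 0.02270 = 0.05280.
The difference is 0.6070 − 0.8410 = -0.2340, so the interval is -0.2340 ± 0.05280 = (-0.287, -0.181).

(-0.287, -0.181)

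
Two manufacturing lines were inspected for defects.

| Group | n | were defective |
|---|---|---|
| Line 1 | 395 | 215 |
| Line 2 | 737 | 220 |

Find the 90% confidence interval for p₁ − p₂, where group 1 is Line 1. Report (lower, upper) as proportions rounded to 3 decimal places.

(0.196, 0.295)

p̂₁ = 215/395 = 0.5443 and p̂₂ = 220/737 = 0.2985.
SE₁ = √(p̂₁(1−p̂₁)/n₁) = √(0.5443·0.4557/395) = 0.02506; SE₂ = √(0.2985·0.7015/737) = 0.01686.
Independent samples: SE of the difference = √(SE₁² + SE₂²) = √(0.0006280036 + 0.0002842596) = 0.03020.
z* for 90% confidence is 1.645, so the margin of error is 1.645 × 0.03020 = 0.04968.
Point estimate p̂₁ − p̂₂ = 0.5443 − 0.2985 = 0.2458.
0.2458 ± 0.04968 → (0.196, 0.295).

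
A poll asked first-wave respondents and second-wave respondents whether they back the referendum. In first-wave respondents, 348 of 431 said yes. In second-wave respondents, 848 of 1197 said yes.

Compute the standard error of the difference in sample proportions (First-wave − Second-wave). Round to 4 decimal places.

0.0231

p̂₁ = 348/431 = 0.8074 and p̂₂ = 848/1197 = 0.7084.
SE₁ = √(p̂₁(1−p̂₁)/n₁) = √(0.8074·0.1926/431) = 0.01899; SE₂ = √(0.7084·0.2916/1197) = 0.01314.
Independent samples: SE of the difference = √(SE₁² + SE₂²) = √(0.0003606201 + 0.0001726596) = 0.02309.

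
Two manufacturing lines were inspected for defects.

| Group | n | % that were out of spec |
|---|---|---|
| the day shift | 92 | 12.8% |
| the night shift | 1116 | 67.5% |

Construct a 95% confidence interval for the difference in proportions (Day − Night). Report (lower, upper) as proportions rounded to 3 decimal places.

(-0.621, -0.473)

SE₁ = √(p̂₁(1−p̂₁)/n₁) = √(0.1280·0.8720/92) = 0.03483; SE₂ = √(0.6750·0.3250/1116) = 0.01402.
Independent samples: SE of the difference = √(SE₁² + SE₂²) = √(0.0012131289 + 0.0001965604) = 0.03755.
z* for 95% confidence is 1.960, so the margin of error is 1.960 × 0.03755 = 0.07360.
Point estimate p̂₁ − p̂₂ = 0.1280 − 0.6750 = -0.5470.
-0.5470 ± 0.07360 → (-0.621, -0.473).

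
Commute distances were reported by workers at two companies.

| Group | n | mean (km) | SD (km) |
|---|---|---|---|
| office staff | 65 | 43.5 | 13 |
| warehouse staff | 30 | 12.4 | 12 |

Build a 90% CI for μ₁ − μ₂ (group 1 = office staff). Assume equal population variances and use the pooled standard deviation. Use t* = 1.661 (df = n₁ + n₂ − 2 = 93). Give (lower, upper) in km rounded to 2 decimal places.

(26.45, 35.75)

Pooled variance s_p² = [64·13² + 29·12²] / (65+30−2) = 161.2043, so s_p = 12.6966.
SE_diff = s_p·√(1/n₁ + 1/n₂) = 12.6966·√(1/65 + 1/30) = 2.8024.
t* = 1.661; margin = 1.661 × 2.8024 = 4.6548.
Difference = 43.5 − 12.4 = 31.1000.
31.1000 ± 4.6548 → (26.45, 35.75).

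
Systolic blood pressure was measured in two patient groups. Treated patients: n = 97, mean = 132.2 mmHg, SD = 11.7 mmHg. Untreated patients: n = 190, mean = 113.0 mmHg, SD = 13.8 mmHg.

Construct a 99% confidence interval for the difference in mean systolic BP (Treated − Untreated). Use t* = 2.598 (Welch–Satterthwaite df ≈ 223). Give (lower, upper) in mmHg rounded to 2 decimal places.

(15.16, 23.24)

Per-group SEs: s₁/√n₁ = 11.7/√97 = 1.1880, s₂/√n₂ = 13.8/√190 = 1.0012.
Unpooled SE of the difference: √(1.411344 + 1.00240144) = 1.5536.
Margin of error = t* · SE = 2.598 × 1.5536 = 4.0363.
x̄₁ − x̄₂ = 132.2 − 113.0 = 19.2000.
CI: 19.2000 ± 4.0363 = (15.16, 23.24).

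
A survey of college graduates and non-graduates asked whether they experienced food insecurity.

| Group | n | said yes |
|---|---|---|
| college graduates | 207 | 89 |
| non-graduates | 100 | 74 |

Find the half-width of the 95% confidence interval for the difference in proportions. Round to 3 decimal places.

0.109

p̂₁ = 89/207 = 0.4300 and p̂₂ = 74/100 = 0.7400.
SE₁ = √(p̂₁(1−p̂₁)/n₁) = √(0.4300·0.5700/207) = 0.03441; SE₂ = √(0.7400·0.2600/100) = 0.04386.
Independent samples: SE of the difference = √(SE₁² + SE₂²) = √(0.0011840481 + 0.0019236996) = 0.05575.
z* for 95% confidence is 1.960, so the margin of error is 1.960 × 0.05575 = 0.10927.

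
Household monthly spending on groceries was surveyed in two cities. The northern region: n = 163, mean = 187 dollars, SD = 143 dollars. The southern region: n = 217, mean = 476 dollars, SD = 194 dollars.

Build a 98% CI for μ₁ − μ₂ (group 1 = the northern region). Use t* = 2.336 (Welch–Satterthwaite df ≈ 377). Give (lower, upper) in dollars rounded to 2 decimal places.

SE₁ = s₁/√n₁ = 143/√163 = 11.2006; SE₂ = 194/√217 = 13.1696.
Independent samples, unequal variances: SE_diff = √(SE₁² + SE₂²) = √(125.45344036 + 173.43836416) = 17.2885.
t* = 2.336, so margin of error = 2.336 × 17.2885 = 40.3859.
Difference in means = 187 − 476 = -289.0000.
-289.0000 ± 40.3859 → (-329.39, -248.61).

(-329.39, -248.61)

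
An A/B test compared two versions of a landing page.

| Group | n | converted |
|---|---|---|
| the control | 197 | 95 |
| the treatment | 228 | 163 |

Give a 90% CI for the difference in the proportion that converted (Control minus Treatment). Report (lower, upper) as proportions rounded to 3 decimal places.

First, p̂₁ = 95/197 = 0.4822; p̂₂ = 163/228 = 0.7149.
The two standard errors are √(0.4822×0.5178/197) = 0.03560 and √(0.7149×0.2851/228) = 0.02990.
Because the samples are independent, SE_diff = √(0.03560² + 0.02990²) = 0.04649.
Using z* = 1.645 for 90%, ME = 1.645 × 0.04649 = 0.07648.
p̂₁ − p̂₂ = -0.2327; interval -0.2327 ± 0.07648 gives (-0.309, -0.156).

(-0.309, -0.156)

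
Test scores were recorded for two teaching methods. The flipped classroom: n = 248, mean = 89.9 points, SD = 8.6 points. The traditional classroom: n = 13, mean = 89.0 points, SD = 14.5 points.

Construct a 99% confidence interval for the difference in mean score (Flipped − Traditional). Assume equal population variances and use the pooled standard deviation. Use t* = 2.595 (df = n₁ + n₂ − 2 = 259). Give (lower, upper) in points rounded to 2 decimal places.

Pooled variance s_p² = [247·8.6² + 12·14.5²] / (248+13−2) = 80.2746, so s_p = 8.9596.
SE_diff = s_p·√(1/n₁ + 1/n₂) = 8.9596·√(1/248 + 1/13) = 2.5492.
t* = 2.595; margin = 2.595 × 2.5492 = 6.6152.
Difference = 89.9 − 89.0 = 0.9000.
0.9000 ± 6.6152 → (-5.72, 7.52).

(-5.72, 7.52)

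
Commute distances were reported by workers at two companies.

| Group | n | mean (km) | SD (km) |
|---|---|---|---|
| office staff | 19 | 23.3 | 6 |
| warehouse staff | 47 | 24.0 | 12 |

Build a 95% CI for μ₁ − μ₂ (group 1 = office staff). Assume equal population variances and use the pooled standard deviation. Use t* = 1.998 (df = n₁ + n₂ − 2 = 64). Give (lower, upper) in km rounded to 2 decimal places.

s_p = √[((n₁−1)s₁² + (n₂−1)s₂²)/(n₁+n₂−2)] = √[(18·6² + 46·12²)/64] = 10.6595.
SE = 10.6595·√(1/19 + 1/47) = 2.8979.
With t* = 1.998, margin = 1.998 × 2.8979 = 5.7900.
x̄₁ − x̄₂ = 23.3 − 24.0 = -0.7000; interval -0.7000 ± 5.7900 = (-6.49, 5.09).

(-6.49, 5.09)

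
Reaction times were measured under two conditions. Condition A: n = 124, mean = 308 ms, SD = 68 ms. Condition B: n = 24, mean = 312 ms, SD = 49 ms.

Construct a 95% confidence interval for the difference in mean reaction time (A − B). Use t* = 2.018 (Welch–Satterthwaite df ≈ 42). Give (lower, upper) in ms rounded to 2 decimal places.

SE₁ = s₁/√n₁ = 68/√124 = 6.1066; SE₂ = 49/√24 = 10.0021.
Independent samples, unequal variances: SE_diff = √(SE₁² + SE₂²) = √(37.29056356 + 100.04200441) = 11.7189.
t* = 2.018, so margin of error = 2.018 × 11.7189 = 23.6487.
Difference in means = 308 − 312 = -4.0000.
-4.0000 ± 23.6487 → (-27.65, 19.65).

(-27.65, 19.65)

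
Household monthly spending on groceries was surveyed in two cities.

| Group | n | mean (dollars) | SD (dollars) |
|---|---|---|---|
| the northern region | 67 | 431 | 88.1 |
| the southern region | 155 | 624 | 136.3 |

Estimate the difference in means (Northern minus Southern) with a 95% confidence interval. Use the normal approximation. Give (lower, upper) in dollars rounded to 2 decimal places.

(-223.09, -162.91)

SE₁ = s₁/√n₁ = 88.1/√67 = 10.7631; SE₂ = 136.3/√155 = 10.9479.
Independent samples, unequal variances: SE_diff = √(SE₁² + SE₂²) = √(115.84432161 + 119.85651441) = 15.3526.
z* = 1.960, so margin of error = 1.960 × 15.3526 = 30.0911.
Difference in means = 431 − 624 = -193.0000.
-193.0000 ± 30.0911 → (-223.09, -162.91).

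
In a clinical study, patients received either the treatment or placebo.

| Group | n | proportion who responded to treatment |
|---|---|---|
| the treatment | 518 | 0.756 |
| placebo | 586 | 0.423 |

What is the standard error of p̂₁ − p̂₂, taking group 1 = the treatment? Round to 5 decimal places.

Each SE is √(p̂(1−p̂)/n): √(0.7560·0.2440/518) = 0.01887 and √(0.4230·0.5770/586) = 0.02041.
SE(p̂₁ − p̂₂) = √(SE₁² + SE₂²) = √(0.0003560769 + 0.0004165681) = 0.02780, since the two samples are independent.

0.02780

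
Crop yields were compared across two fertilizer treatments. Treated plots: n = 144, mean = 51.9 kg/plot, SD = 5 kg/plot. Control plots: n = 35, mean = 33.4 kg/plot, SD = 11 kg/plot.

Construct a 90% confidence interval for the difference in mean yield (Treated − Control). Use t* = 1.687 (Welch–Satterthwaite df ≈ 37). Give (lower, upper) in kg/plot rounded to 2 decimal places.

(15.29, 21.71)

Per-group SEs: s₁/√n₁ = 5/√144 = 0.4167, s₂/√n₂ = 11/√35 = 1.8593.
Unpooled SE of the difference: √(0.17363889 + 3.45699649) = 1.9054.
Margin of error = t* · SE = 1.687 × 1.9054 = 3.2144.
x̄₁ − x̄₂ = 51.9 − 33.4 = 18.5000.
CI: 18.5000 ± 3.2144 = (15.29, 21.71).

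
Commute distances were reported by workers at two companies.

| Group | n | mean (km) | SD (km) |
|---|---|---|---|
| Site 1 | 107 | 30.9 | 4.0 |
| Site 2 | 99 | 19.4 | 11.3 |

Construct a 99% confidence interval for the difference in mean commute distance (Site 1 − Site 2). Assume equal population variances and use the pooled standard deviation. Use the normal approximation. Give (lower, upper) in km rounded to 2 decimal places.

(8.50, 14.50)

Pooled variance s_p² = [106·4.0² + 98·11.3²] / (107+99−2) = 69.6550, so s_p = 8.3460.
SE_diff = s_p·√(1/n₁ + 1/n₂) = 8.3460·√(1/107 + 1/99) = 1.1639.
z* = 2.576; margin = 2.576 × 1.1639 = 2.9982.
Difference = 30.9 − 19.4 = 11.5000.
11.5000 ± 2.9982 → (8.50, 14.50).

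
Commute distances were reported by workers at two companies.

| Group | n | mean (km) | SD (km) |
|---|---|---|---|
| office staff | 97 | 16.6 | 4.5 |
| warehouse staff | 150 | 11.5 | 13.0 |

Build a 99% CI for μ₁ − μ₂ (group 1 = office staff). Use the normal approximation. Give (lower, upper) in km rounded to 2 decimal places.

(2.12, 8.08)

SE₁ = s₁/√n₁ = 4.5/√97 = 0.4569; SE₂ = 13.0/√150 = 1.0614.
Independent samples, unequal variances: SE_diff = √(SE₁² + SE₂²) = √(0.20875761 + 1.12656996) = 1.1556.
z* = 2.576, so margin of error = 2.576 × 1.1556 = 2.9768.
Difference in means = 16.6 − 11.5 = 5.1000.
5.1000 ± 2.9768 → (2.12, 8.08).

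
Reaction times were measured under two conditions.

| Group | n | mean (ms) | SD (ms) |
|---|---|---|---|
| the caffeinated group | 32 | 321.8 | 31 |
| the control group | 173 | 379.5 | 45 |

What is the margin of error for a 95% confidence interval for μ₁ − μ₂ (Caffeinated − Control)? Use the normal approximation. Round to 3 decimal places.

12.662

Standard errors of each mean: 31/√32 = 5.4801 and 45/√173 = 3.4213.
SE(x̄₁ − x̄₂) = √(5.4801² + 3.4213²) = 6.4604 for independent samples with unequal variances.
With z* = 1.960, the margin is 1.960 × 6.4604 = 12.6624.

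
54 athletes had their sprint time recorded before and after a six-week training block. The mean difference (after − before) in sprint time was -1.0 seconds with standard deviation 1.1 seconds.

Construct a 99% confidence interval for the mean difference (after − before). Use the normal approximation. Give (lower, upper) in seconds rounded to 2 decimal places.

Paired design: SE = s_d/√n = 1.1/√54 = 0.1497.
z* = 2.576; margin of error = 2.576 × 0.1497 = 0.3856.
-1.0 ± 0.3856 → (-1.39, -0.61).

(-1.39, -0.61)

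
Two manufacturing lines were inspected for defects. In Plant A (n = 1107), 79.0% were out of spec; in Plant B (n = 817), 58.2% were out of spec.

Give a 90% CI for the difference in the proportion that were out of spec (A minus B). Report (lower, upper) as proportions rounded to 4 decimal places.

(0.1732, 0.2428)

Each SE is √(p̂(1−p̂)/n): √(0.7900·0.2100/1107) = 0.01224 and √(0.5820·0.4180/817) = 0.01726.
SE(p̂₁ − p̂₂) = √(SE₁² + SE₂²) = √(0.0001498176 + 0.0002979076) = 0.02116, since the two samples are independent.
At 90% confidence z* = 1.645; margin = 1.645 × 0.02116 = 0.03481.
The difference is 0.7900 − 0.5820 = 0.2080, so the interval is 0.2080 ± 0.03481 = (0.1732, 0.2428).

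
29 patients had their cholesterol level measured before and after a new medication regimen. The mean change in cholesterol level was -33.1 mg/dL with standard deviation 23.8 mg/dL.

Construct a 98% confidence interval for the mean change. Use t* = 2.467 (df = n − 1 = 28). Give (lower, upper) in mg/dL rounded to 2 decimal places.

(-44.00, -22.20)

This is a matched-pairs design, so SE = s_d/√n = 23.8/√29 = 4.4195.
Margin = 2.467 × 4.4195 = 10.9029; the interval is -33.1 ± 10.9029 = (-44.00, -22.20).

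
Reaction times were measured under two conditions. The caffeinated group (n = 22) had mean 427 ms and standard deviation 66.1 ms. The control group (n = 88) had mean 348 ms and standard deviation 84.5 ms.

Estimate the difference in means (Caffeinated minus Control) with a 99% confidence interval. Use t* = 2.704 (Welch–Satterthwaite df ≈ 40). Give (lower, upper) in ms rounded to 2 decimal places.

SE₁ = s₁/√n₁ = 66.1/√22 = 14.0926; SE₂ = 84.5/√88 = 9.0077.
Independent samples, unequal variances: SE_diff = √(SE₁² + SE₂²) = √(198.60137476 + 81.13865929) = 16.7254.
t* = 2.704, so margin of error = 2.704 × 16.7254 = 45.2255.
Difference in means = 427 − 348 = 79.0000.
79.0000 ± 45.2255 → (33.77, 124.23).

(33.77, 124.23)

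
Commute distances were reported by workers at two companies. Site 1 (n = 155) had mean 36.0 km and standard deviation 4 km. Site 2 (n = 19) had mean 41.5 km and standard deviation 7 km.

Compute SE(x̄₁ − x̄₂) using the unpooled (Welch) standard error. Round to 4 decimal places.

1.6377

Standard errors of each mean: 4/√155 = 0.3213 and 7/√19 = 1.6059.
SE(x̄₁ − x̄₂) = √(0.3213² + 1.6059²) = 1.6377 for independent samples with unequal variances.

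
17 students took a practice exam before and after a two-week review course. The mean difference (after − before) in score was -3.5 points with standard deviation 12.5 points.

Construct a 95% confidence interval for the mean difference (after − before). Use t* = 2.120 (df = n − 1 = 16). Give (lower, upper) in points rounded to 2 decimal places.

(-9.93, 2.93)

Paired design: SE = s_d/√n = 12.5/√17 = 3.0317.
t* = 2.120; margin of error = 2.120 × 3.0317 = 6.4272.
-3.5 ± 6.4272 → (-9.93, 2.93).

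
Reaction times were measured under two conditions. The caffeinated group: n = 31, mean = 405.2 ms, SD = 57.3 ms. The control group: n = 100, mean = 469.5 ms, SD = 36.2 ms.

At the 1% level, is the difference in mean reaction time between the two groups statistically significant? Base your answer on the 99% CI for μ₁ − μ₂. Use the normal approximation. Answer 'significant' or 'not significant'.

significant

Standard errors of each mean: 57.3/√31 = 10.2914 and 36.2/√100 = 3.6200.
SE(x̄₁ − x̄₂) = √(10.2914² + 3.6200²) = 10.9095 for independent samples with unequal variances.
With z* = 2.576, the margin is 2.576 × 10.9095 = 28.1029.
x̄₁ − x̄₂ = 405.2 − 469.5 = -64.3000; the interval is -64.3000 ± 28.1029 = (-92.4029, -36.1971).
The interval (-92.4029, -36.1971) does not contain 0, so the difference is significant.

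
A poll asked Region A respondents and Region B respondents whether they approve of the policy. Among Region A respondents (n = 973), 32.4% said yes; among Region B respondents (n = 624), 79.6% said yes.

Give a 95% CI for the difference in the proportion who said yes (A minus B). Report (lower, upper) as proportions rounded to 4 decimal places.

The two standard errors are √(0.3240×0.6760/973) = 0.01500 and √(0.7960×0.2040/624) = 0.01613.
Because the samples are independent, SE_diff = √(0.01500² + 0.01613²) = 0.02203.
Using z* = 1.960 for 95%, ME = 1.960 × 0.02203 = 0.04318.
p̂₁ − p̂₂ = -0.4720; interval -0.4720 ± 0.04318 gives (-0.5152, -0.4288).

(-0.5152, -0.4288)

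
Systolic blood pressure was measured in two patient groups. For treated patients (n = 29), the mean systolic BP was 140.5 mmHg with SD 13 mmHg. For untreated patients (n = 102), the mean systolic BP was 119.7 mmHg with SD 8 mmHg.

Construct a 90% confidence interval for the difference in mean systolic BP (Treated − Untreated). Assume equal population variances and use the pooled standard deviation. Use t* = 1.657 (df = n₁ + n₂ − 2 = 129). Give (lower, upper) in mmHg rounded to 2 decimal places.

Pooled variance s_p² = [28·13² + 101·8²] / (29+102−2) = 86.7907, so s_p = 9.3162.
SE_diff = s_p·√(1/n₁ + 1/n₂) = 9.3162·√(1/29 + 1/102) = 1.9605.
t* = 1.657; margin = 1.657 × 1.9605 = 3.2485.
Difference = 140.5 − 119.7 = 20.8000.
20.8000 ± 3.2485 → (17.55, 24.05).

(17.55, 24.05)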